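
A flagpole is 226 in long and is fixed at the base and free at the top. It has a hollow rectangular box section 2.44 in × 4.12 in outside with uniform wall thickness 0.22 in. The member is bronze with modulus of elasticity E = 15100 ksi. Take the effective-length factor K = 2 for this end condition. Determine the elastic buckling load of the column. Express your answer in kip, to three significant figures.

P_cr ≈ 1.85 kip

Inner dimensions: h_i = 4.12 − 2×0.22 = 3.680 in, b_i = 2.44 − 2×0.22 = 2.000 in
Weak-axis I_min = (h_o·b_o³ − h_i·b_i³)/12 with b_o = 2.44, b_i = 2.000 in (shorter outer/inner sides).
I_min = (4.12×2.44³ − 3.680×2.000³)/12 = 2.534 in⁴
Effective length L_e = K·L = 2 × 226 = 452.0 in
P_cr = π²EI / L_e² = π² × 15100×10³ × 2.534 / 452.0² = 1.849×10^3 lb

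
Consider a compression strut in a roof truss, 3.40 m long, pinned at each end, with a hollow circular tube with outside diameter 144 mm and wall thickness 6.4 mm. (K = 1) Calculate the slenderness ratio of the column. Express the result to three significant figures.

Inner diameter d_i = 144 − 2×6.4 = 131.2 mm
I = π(d_o⁴ − d_i⁴)/64 = π(144⁴ − 131.2⁴)/64 = 6.562×10^6 mm⁴
A = 2.767×10^3 mm²;  r_min = √(I/A) = √(6.562×10^6/2.767×10^3) = 48.70 mm
L_e = K·L = 1 × 3.40 m = 3.400 m = 3400.0 mm
λ = L_e / r_min = 3400.0 / 48.70 = 69.8

λ ≈ 69.8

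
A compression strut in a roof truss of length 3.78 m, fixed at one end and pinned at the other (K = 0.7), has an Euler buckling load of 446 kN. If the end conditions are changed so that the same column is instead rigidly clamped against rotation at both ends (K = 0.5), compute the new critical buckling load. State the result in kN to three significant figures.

P_cr ≈ 874 kN

P_cr ∝ 1/K², so P_cr,new = P_cr,old × (K_old/K_new)² = 446 × (0.7/0.5)²
= 446 × 1.960 = 874 kN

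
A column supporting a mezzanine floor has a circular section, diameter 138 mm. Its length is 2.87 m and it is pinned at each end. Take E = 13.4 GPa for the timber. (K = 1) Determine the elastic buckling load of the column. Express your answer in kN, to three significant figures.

I = πd⁴/64 = π×138⁴/64 = 1.780×10^7 mm⁴
I = 1.780×10^7 mm⁴ = 1.780×10^-5 m⁴
Effective length L_e = K·L = 1 × 2.87 = 2.870 m
P_cr = π²EI / L_e² = π² × 13.4×10⁹ × 1.780×10^-5 / 2.870² = 2.858×10^5 N

P_cr ≈ 286 kN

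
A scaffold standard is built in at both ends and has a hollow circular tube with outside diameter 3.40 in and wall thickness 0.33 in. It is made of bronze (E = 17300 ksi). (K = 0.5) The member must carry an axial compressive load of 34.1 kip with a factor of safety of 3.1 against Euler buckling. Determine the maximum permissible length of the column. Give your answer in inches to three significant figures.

L_max ≈ 157 in

Inner diameter d_i = 3.40 − 2×0.33 = 2.740 in
I = π(d_o⁴ − d_i⁴)/64 = π(3.40⁴ − 2.740⁴)/64 = 3.793 in⁴
Required critical load P_cr = n·P = 3.1 × 34.1 = 105.7 kip = 1.057×10^5 lb
From P_cr = π²EI/(K·L)²:  L = (1/K)·√(π²EI/P_cr) = (1/0.5)·√(π²×1.73×10^7×3.793/1.057×10^5)
L = 157 in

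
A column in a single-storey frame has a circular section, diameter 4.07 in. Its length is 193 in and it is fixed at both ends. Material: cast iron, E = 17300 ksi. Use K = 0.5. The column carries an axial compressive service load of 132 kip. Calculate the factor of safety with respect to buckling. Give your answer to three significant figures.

n ≈ 1.87

I = πd⁴/64 = π×4.07⁴/64 = 13.47 in⁴
Effective length L_e = K·L = 0.5 × 193 = 96.50 in
P_cr = π²EI / L_e² = π² × 17300×10³ × 13.47 / 96.50² = 2.470×10^5 lb
Factor of safety n = P_cr / P = 246.97 / 132 = 1.87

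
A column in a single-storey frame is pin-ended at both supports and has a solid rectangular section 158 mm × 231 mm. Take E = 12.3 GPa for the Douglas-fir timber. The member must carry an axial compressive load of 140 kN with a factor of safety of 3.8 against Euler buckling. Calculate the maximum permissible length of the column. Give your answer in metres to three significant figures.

L_max ≈ 4.16 m

Buckling occurs about the weak axis: I_min = h·b³/12 with b = 158 mm (the shorter side).
I_min = 231×158³/12 = 7.593×10^7 mm⁴
I = 7.593×10^-5 m⁴
Required critical load P_cr = n·P = 3.8 × 140 = 532.0 kN = 5.320×10^5 N
From P_cr = π²EI/(K·L)²:  L = (1/K)·√(π²EI/P_cr) = (1/1)·√(π²×1.23×10^10×7.593×10^-5/5.320×10^5)
L = 4.16 m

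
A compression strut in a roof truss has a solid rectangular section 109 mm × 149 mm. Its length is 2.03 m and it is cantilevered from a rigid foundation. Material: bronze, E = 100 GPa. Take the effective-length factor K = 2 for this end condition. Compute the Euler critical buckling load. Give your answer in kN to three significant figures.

Buckling occurs about the weak axis: I_min = h·b³/12 with b = 109 mm (the shorter side).
I_min = 149×109³/12 = 1.608×10^7 mm⁴
I = 1.608×10^7 mm⁴ = 1.608×10^-5 m⁴
Effective length L_e = K·L = 2 × 2.03 = 4.060 m
P_cr = π²EI / L_e² = π² × 100×10⁹ × 1.608×10^-5 / 4.060² = 9.628×10^5 N

P_cr ≈ 963 kN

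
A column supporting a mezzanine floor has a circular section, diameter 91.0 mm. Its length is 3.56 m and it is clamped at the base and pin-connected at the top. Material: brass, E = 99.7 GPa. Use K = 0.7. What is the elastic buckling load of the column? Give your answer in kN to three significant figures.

I = πd⁴/64 = π×91.0⁴/64 = 3.366×10^6 mm⁴
I = 3.366×10^6 mm⁴ = 3.366×10^-6 m⁴
Effective length L_e = K·L = 0.7 × 3.56 = 2.492 m
P_cr = π²EI / L_e² = π² × 99.7×10⁹ × 3.366×10^-6 / 2.492² = 5.334×10^5 N

P_cr ≈ 533 kN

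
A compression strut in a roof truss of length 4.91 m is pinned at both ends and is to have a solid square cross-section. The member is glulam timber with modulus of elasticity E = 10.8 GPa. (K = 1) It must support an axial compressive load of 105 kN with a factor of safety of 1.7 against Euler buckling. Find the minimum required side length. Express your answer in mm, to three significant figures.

a ≈ 148 mm

Required P_cr = n·P = 1.7 × 105 = 178.5 kN
L_e = K·L = 1 × 4.91 = 4.910 m
Required I = P_cr·L_e²/(π²E) = 1.785×10^5 × 4.910² / (π² × 1.08×10^10) = 4.037×10^-5 m⁴
I_req = 4.037×10^7 mm⁴
Solid square: I = a⁴/12  ⇒  a = (12I)^(1/4) = (12×4.037×10^7)^(1/4) = 148 mm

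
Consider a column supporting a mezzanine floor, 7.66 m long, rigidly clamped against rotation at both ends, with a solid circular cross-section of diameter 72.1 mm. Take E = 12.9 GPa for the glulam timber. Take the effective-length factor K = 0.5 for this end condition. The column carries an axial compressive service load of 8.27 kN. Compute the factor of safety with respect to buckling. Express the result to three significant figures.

I = πd⁴/64 = π×72.1⁴/64 = 1.327×10^6 mm⁴
I = 1.327×10^6 mm⁴ = 1.327×10^-6 m⁴
Effective length L_e = K·L = 0.5 × 7.66 = 3.830 m
P_cr = π²EI / L_e² = π² × 12.9×10⁹ × 1.327×10^-6 / 3.830² = 1.151×10^4 N
Factor of safety n = P_cr / P = 11.513 / 8.27 = 1.39

n ≈ 1.39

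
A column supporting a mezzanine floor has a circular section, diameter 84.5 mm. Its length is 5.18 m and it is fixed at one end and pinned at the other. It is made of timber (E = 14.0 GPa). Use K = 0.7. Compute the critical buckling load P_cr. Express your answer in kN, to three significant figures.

P_cr ≈ 26.3 kN

I = πd⁴/64 = π×84.5⁴/64 = 2.503×10^6 mm⁴
I = 2.503×10^6 mm⁴ = 2.503×10^-6 m⁴
Effective length L_e = K·L = 0.7 × 5.18 = 3.626 m
P_cr = π²EI / L_e² = π² × 14.0×10⁹ × 2.503×10^-6 / 3.626² = 2.630×10^4 N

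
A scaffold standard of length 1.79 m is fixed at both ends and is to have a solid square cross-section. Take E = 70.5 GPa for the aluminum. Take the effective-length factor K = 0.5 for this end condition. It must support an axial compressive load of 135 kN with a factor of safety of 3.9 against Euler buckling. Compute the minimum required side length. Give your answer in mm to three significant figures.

a ≈ 51.9 mm

Required P_cr = n·P = 3.9 × 135 = 526.5 kN
L_e = K·L = 0.5 × 1.79 = 0.8950 m
Required I = P_cr·L_e²/(π²E) = 5.265×10^5 × 0.8950² / (π² × 7.05×10^10) = 6.061×10^-7 m⁴
I_req = 6.061×10^5 mm⁴
Solid square: I = a⁴/12  ⇒  a = (12I)^(1/4) = (12×6.061×10^5)^(1/4) = 51.9 mm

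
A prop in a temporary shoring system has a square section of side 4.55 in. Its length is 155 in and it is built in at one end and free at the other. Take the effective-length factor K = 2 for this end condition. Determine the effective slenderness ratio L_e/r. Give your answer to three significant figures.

λ ≈ 236

For a square r = a/√12 = 4.55/√12 = 1.313 in
L_e = K·L = 2 × 155 = 310.0 in
λ = L_e / r_min = 310.00 / 1.313 = 236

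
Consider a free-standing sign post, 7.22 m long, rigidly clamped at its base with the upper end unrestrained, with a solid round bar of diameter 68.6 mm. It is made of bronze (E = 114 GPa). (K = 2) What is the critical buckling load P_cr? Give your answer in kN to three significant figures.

I = πd⁴/64 = π×68.6⁴/64 = 1.087×10^6 mm⁴
I = 1.087×10^6 mm⁴ = 1.087×10^-6 m⁴
Effective length L_e = K·L = 2 × 7.22 = 14.44 m
P_cr = π²EI / L_e² = π² × 114×10⁹ × 1.087×10^-6 / 14.44² = 5.866×10^3 N

P_cr ≈ 5.87 kN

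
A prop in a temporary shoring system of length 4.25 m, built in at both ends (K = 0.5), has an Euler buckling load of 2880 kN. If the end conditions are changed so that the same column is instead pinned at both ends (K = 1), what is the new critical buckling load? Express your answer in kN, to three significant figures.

P_cr ≈ 720 kN

P_cr ∝ 1/K², so P_cr,new = P_cr,old × (K_old/K_new)² = 2880 × (0.5/1)²
= 2880 × 0.2500 = 720 kN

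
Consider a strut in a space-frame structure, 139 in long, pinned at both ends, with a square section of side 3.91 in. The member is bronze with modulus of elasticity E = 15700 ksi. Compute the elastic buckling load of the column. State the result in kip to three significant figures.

I = a⁴/12 = 3.91⁴/12 = 19.48 in⁴
Effective length L_e = K·L = 1 × 139 = 139.0 in
P_cr = π²EI / L_e² = π² × 15700×10³ × 19.48 / 139.0² = 1.562×10^5 lb

P_cr ≈ 156 kip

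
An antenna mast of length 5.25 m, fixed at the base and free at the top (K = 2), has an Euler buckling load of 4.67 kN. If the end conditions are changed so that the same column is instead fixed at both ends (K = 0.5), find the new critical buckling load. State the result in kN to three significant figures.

P_cr ≈ 74.7 kN

P_cr ∝ 1/K², so P_cr,new = P_cr,old × (K_old/K_new)² = 4.67 × (2/0.5)²
= 4.67 × 16.00 = 74.7 kN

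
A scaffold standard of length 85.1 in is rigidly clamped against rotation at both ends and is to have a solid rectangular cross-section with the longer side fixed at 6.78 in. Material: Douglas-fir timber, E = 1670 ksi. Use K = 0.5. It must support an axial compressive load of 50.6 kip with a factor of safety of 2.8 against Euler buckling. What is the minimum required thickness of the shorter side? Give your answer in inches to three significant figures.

Required P_cr = n·P = 2.8 × 50.6 = 141.7 kip
L_e = K·L = 0.5 × 85.1 = 42.55 in
Required I = P_cr·L_e²/(π²E) = 1.417×10^5 × 42.55² / (π² × 1.67×10^6) = 15.56 in⁴
Rectangle, weak axis: I_min = h·b³/12 with h = 6.78 in fixed  ⇒  b = (12I/h)^(1/3) = 3.02 in

b ≈ 3.02 in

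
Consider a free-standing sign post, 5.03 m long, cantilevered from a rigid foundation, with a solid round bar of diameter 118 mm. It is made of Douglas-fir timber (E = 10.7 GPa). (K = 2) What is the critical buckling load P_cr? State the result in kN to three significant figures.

I = πd⁴/64 = π×118⁴/64 = 9.517×10^6 mm⁴
I = 9.517×10^6 mm⁴ = 9.517×10^-6 m⁴
Effective length L_e = K·L = 2 × 5.03 = 10.06 m
P_cr = π²EI / L_e² = π² × 10.7×10⁹ × 9.517×10^-6 / 10.06² = 9.931×10^3 N

P_cr ≈ 9.93 kN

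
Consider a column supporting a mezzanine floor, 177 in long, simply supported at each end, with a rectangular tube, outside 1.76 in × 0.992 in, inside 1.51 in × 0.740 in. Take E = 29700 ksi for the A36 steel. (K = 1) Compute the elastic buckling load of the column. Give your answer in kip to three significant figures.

P_cr ≈ 0.863 kip

Weak-axis I_min = (h_o·b_o³ − h_i·b_i³)/12 with b_o = 0.992, b_i = 0.7400 in (shorter outer/inner sides).
I_min = (1.76×0.992³ − 1.510×0.7400³)/12 = 9.218×10^-2 in⁴
Effective length L_e = K·L = 1 × 177 = 177.0 in
P_cr = π²EI / L_e² = π² × 29700×10³ × 9.218×10^-2 / 177.0² = 862.5 lb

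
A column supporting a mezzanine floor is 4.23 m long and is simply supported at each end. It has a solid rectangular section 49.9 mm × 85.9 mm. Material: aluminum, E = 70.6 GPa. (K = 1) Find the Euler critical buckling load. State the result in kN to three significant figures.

Buckling occurs about the weak axis: I_min = h·b³/12 with b = 49.9 mm (the shorter side).
I_min = 85.9×49.9³/12 = 8.894×10^5 mm⁴
I = 8.894×10^5 mm⁴ = 8.894×10^-7 m⁴
Effective length L_e = K·L = 1 × 4.23 = 4.230 m
P_cr = π²EI / L_e² = π² × 70.6×10⁹ × 8.894×10^-7 / 4.230² = 3.464×10^4 N

P_cr ≈ 34.6 kN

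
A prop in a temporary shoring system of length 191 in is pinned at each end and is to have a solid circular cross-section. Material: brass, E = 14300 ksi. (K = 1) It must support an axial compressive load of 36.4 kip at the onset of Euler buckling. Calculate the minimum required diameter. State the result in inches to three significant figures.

L_e = K·L = 1 × 191 = 191.0 in
Required I = P_cr·L_e²/(π²E) = 3.640×10^4 × 191.0² / (π² × 1.43×10^7) = 9.409 in⁴
Solid circle: I = πd⁴/64  ⇒  d = (64I/π)^(1/4) = (64×9.409/π)^(1/4) = 3.72 in

d ≈ 3.72 in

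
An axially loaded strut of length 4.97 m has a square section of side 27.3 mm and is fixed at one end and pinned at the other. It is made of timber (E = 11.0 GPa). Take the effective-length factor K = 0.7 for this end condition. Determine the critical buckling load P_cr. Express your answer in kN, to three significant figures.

I = a⁴/12 = 27.3⁴/12 = 4.629×10^4 mm⁴
I = 4.629×10^4 mm⁴ = 4.629×10^-8 m⁴
Effective length L_e = K·L = 0.7 × 4.97 = 3.479 m
P_cr = π²EI / L_e² = π² × 11.0×10⁹ × 4.629×10^-8 / 3.479² = 415.2 N

P_cr ≈ 0.415 kN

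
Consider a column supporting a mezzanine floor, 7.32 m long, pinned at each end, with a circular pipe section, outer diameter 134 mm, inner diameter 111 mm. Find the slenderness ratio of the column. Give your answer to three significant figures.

λ ≈ 168

d_o = 134 mm, d_i = 111 mm
I = π(d_o⁴ − d_i⁴)/64 = π(134⁴ − 111.0⁴)/64 = 8.375×10^6 mm⁴
A = 4.426×10^3 mm²;  r_min = √(I/A) = √(8.375×10^6/4.426×10^3) = 43.50 mm
L_e = K·L = 1 × 7.32 m = 7.320 m = 7320.0 mm
λ = L_e / r_min = 7320.0 / 43.50 = 168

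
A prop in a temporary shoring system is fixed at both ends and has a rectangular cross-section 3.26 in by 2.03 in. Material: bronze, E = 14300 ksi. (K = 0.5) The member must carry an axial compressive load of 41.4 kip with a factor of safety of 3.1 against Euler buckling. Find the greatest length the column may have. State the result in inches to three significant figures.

L_max ≈ 100 in

Buckling occurs about the weak axis: I_min = h·b³/12 with b = 2.03 in (the shorter side).
I_min = 3.26×2.03³/12 = 2.273 in⁴
Required critical load P_cr = n·P = 3.1 × 41.4 = 128.3 kip = 1.283×10^5 lb
From P_cr = π²EI/(K·L)²:  L = (1/K)·√(π²EI/P_cr) = (1/0.5)·√(π²×1.43×10^7×2.273/1.283×10^5)
L = 100 in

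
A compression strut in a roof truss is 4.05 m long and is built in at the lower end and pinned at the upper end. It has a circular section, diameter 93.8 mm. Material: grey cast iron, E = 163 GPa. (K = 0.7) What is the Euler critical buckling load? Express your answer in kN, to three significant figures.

P_cr ≈ 761 kN

I = πd⁴/64 = π×93.8⁴/64 = 3.800×10^6 mm⁴
I = 3.800×10^6 mm⁴ = 3.800×10^-6 m⁴
Effective length L_e = K·L = 0.7 × 4.05 = 2.835 m
P_cr = π²EI / L_e² = π² × 163×10⁹ × 3.800×10^-6 / 2.835² = 7.606×10^5 N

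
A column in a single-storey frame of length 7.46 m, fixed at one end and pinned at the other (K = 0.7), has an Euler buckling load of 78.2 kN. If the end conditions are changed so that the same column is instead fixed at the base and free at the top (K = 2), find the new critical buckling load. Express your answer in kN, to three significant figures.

P_cr ∝ 1/K², so P_cr,new = P_cr,old × (K_old/K_new)² = 78.2 × (0.7/2)²
= 78.2 × 0.1225 = 9.58 kN

P_cr ≈ 9.58 kN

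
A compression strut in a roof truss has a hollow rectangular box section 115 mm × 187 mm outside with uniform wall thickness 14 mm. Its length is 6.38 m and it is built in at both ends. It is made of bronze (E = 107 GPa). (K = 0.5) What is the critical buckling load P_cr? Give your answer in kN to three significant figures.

Inner dimensions: h_i = 187 − 2×14 = 159.0 mm, b_i = 115 − 2×14 = 87.00 mm
Weak-axis I_min = (h_o·b_o³ − h_i·b_i³)/12 with b_o = 115, b_i = 87.00 mm (shorter outer/inner sides).
I_min = (187×115³ − 159.0×87.00³)/12 = 1.498×10^7 mm⁴
I = 1.498×10^7 mm⁴ = 1.498×10^-5 m⁴
Effective length L_e = K·L = 0.5 × 6.38 = 3.190 m
P_cr = π²EI / L_e² = π² × 107×10⁹ × 1.498×10^-5 / 3.190² = 1.554×10^6 N

P_cr ≈ 1550 kN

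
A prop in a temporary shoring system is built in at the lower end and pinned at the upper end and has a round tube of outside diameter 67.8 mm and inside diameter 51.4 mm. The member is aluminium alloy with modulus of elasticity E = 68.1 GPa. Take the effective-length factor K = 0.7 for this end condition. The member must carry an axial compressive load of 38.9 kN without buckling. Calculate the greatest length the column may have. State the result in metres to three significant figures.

L_max ≈ 4.95 m

d_o = 67.8 mm, d_i = 51.4 mm
I = π(d_o⁴ − d_i⁴)/64 = π(67.8⁴ − 51.40⁴)/64 = 6.946×10^5 mm⁴
I = 6.946×10^-7 m⁴
At the buckling limit P_cr = P = 3.890×10^4 N
From P_cr = π²EI/(K·L)²:  L = (1/K)·√(π²EI/P_cr) = (1/0.7)·√(π²×6.81×10^10×6.946×10^-7/3.890×10^4)
L = 4.95 m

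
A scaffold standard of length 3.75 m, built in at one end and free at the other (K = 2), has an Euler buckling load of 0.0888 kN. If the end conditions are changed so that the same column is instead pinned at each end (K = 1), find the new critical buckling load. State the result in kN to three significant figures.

P_cr ≈ 0.355 kN

P_cr ∝ 1/K², so P_cr,new = P_cr,old × (K_old/K_new)² = 0.0888 × (2/1)²
= 0.0888 × 4.000 = 0.355 kN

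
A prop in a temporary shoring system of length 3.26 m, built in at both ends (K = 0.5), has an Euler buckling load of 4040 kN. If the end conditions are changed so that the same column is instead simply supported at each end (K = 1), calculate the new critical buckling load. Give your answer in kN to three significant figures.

P_cr ∝ 1/K², so P_cr,new = P_cr,old × (K_old/K_new)² = 4040 × (0.5/1)²
= 4040 × 0.2500 = 1010 kN

P_cr ≈ 1010 kN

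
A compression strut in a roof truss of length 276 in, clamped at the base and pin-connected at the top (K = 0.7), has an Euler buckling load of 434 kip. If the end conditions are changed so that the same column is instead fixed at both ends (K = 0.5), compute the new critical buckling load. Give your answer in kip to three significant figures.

P_cr ≈ 851 kip

P_cr ∝ 1/K², so P_cr,new = P_cr,old × (K_old/K_new)² = 434 × (0.7/0.5)²
= 434 × 1.960 = 851 kip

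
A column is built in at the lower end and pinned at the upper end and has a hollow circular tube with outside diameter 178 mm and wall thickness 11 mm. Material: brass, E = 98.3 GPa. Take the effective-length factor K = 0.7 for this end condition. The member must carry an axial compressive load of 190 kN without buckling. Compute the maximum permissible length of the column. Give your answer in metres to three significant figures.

Inner diameter d_i = 178 − 2×11 = 156.0 mm
I = π(d_o⁴ − d_i⁴)/64 = π(178⁴ − 156.0⁴)/64 = 2.021×10^7 mm⁴
I = 2.021×10^-5 m⁴
At the buckling limit P_cr = P = 1.900×10^5 N
From P_cr = π²EI/(K·L)²:  L = (1/K)·√(π²EI/P_cr) = (1/0.7)·√(π²×9.83×10^10×2.021×10^-5/1.900×10^5)
L = 14.5 m

L_max ≈ 14.5 m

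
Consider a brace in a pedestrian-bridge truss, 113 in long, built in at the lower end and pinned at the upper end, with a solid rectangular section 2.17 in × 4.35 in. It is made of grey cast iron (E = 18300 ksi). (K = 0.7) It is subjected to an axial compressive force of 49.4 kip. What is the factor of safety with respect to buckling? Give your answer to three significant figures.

Buckling occurs about the weak axis: I_min = h·b³/12 with b = 2.17 in (the shorter side).
I_min = 4.35×2.17³/12 = 3.704 in⁴
Effective length L_e = K·L = 0.7 × 113 = 79.10 in
P_cr = π²EI / L_e² = π² × 18300×10³ × 3.704 / 79.10² = 1.069×10^5 lb
Factor of safety n = P_cr / P = 106.93 / 49.4 = 2.16

n ≈ 2.16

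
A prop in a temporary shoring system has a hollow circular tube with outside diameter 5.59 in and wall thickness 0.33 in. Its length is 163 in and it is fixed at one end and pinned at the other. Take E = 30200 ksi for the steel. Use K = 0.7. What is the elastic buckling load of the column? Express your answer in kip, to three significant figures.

P_cr ≈ 433 kip

Inner diameter d_i = 5.59 − 2×0.33 = 4.930 in
I = π(d_o⁴ − d_i⁴)/64 = π(5.59⁴ − 4.930⁴)/64 = 18.93 in⁴
Effective length L_e = K·L = 0.7 × 163 = 114.1 in
P_cr = π²EI / L_e² = π² × 30200×10³ × 18.93 / 114.1² = 4.335×10^5 lb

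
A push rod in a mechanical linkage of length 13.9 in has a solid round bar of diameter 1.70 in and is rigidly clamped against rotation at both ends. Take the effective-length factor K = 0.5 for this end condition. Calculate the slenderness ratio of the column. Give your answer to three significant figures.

λ ≈ 16.4

I = πd⁴/64 = π×1.70⁴/64 = 0.4100 in⁴
A = 2.270 in²;  r_min = √(I/A) = √(0.4100/2.270) = 0.4250 in
L_e = K·L = 0.5 × 13.9 = 6.950 in
λ = L_e / r_min = 6.9500 / 0.4250 = 16.4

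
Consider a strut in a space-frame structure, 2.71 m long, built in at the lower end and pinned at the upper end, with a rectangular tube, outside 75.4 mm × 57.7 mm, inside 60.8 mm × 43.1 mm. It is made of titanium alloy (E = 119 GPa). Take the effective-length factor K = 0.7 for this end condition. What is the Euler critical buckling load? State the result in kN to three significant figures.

Weak-axis I_min = (h_o·b_o³ − h_i·b_i³)/12 with b_o = 57.7, b_i = 43.10 mm (shorter outer/inner sides).
I_min = (75.4×57.7³ − 60.80×43.10³)/12 = 8.014×10^5 mm⁴
I = 8.014×10^5 mm⁴ = 8.014×10^-7 m⁴
Effective length L_e = K·L = 0.7 × 2.71 = 1.897 m
P_cr = π²EI / L_e² = π² × 119×10⁹ × 8.014×10^-7 / 1.897² = 2.615×10^5 N

P_cr ≈ 262 kN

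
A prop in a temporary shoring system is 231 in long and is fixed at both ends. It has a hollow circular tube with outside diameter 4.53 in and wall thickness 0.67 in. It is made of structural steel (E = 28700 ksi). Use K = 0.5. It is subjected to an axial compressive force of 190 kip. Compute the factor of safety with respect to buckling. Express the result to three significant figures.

n ≈ 1.74

Inner diameter d_i = 4.53 − 2×0.67 = 3.190 in
I = π(d_o⁴ − d_i⁴)/64 = π(4.53⁴ − 3.190⁴)/64 = 15.59 in⁴
Effective length L_e = K·L = 0.5 × 231 = 115.5 in
P_cr = π²EI / L_e² = π² × 28700×10³ × 15.59 / 115.5² = 3.310×10^5 lb
Factor of safety n = P_cr / P = 330.98 / 190 = 1.74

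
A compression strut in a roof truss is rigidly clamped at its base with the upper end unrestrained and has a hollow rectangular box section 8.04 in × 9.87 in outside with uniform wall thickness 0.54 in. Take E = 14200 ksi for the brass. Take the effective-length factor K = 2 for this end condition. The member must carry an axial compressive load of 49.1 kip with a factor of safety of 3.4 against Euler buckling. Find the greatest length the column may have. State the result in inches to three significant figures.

L_max ≈ 195 in

Inner dimensions: h_i = 9.87 − 2×0.54 = 8.790 in, b_i = 8.04 − 2×0.54 = 6.960 in
Weak-axis I_min = (h_o·b_o³ − h_i·b_i³)/12 with b_o = 8.04, b_i = 6.960 in (shorter outer/inner sides).
I_min = (9.87×8.04³ − 8.790×6.960³)/12 = 180.5 in⁴
Required critical load P_cr = n·P = 3.4 × 49.1 = 166.9 kip = 1.669×10^5 lb
From P_cr = π²EI/(K·L)²:  L = (1/K)·√(π²EI/P_cr) = (1/2)·√(π²×1.42×10^7×180.5/1.669×10^5)
L = 195 in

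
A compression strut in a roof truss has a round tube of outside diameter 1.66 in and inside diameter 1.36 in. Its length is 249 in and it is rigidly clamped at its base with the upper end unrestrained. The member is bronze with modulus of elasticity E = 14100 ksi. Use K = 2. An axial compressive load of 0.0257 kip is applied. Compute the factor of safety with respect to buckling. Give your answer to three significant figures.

n ≈ 4.47

d_o = 1.66 in, d_i = 1.36 in
I = π(d_o⁴ − d_i⁴)/64 = π(1.66⁴ − 1.360⁴)/64 = 0.2048 in⁴
Effective length L_e = K·L = 2 × 249 = 498.0 in
P_cr = π²EI / L_e² = π² × 14100×10³ × 0.2048 / 498.0² = 114.9 lb
Factor of safety n = P_cr / P = 0.11492 / 0.0257 = 4.47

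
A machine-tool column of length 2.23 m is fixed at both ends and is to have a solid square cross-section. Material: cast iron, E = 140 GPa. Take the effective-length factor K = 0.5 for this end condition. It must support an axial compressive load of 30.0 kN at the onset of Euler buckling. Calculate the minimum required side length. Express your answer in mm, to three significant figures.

a ≈ 23.9 mm

L_e = K·L = 0.5 × 2.23 = 1.115 m
Required I = P_cr·L_e²/(π²E) = 3.000×10^4 × 1.115² / (π² × 1.40×10^11) = 2.699×10^-8 m⁴
I_req = 2.699×10^4 mm⁴
Solid square: I = a⁴/12  ⇒  a = (12I)^(1/4) = (12×2.699×10^4)^(1/4) = 23.9 mm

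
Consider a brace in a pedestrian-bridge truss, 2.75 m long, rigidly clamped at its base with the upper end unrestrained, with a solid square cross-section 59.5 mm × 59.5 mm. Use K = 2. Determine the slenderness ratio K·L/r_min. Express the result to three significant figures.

I = a⁴/12 = 59.5⁴/12 = 1.044×10^6 mm⁴
A = 3.540×10^3 mm²;  r_min = √(I/A) = √(1.044×10^6/3.540×10^3) = 17.18 mm
L_e = K·L = 2 × 2.75 m = 5.500 m = 5500.0 mm
λ = L_e / r_min = 5500.0 / 17.18 = 320

λ ≈ 320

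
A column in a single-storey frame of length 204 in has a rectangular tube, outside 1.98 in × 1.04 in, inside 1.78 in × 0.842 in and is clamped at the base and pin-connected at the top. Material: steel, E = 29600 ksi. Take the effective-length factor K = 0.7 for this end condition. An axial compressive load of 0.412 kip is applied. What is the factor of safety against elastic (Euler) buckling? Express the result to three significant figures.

Weak-axis I_min = (h_o·b_o³ − h_i·b_i³)/12 with b_o = 1.04, b_i = 0.8420 in (shorter outer/inner sides).
I_min = (1.98×1.04³ − 1.780×0.8420³)/12 = 9.706×10^-2 in⁴
Effective length L_e = K·L = 0.7 × 204 = 142.8 in
P_cr = π²EI / L_e² = π² × 29600×10³ × 9.706×10^-2 / 142.8² = 1.390×10^3 lb
Factor of safety n = P_cr / P = 1.3904 / 0.412 = 3.37

n ≈ 3.37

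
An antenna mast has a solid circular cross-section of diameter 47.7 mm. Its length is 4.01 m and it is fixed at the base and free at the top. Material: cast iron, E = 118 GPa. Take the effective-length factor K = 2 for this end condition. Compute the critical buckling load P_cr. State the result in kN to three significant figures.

I = πd⁴/64 = π×47.7⁴/64 = 2.541×10^5 mm⁴
I = 2.541×10^5 mm⁴ = 2.541×10^-7 m⁴
Effective length L_e = K·L = 2 × 4.01 = 8.020 m
P_cr = π²EI / L_e² = π² × 118×10⁹ × 2.541×10^-7 / 8.020² = 4.601×10^3 N

P_cr ≈ 4.60 kN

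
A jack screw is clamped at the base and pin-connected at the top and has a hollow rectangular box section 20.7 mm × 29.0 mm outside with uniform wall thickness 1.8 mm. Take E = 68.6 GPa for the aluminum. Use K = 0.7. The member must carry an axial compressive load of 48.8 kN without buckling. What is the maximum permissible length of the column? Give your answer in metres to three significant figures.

L_max ≈ 0.554 m

Inner dimensions: h_i = 29.0 − 2×1.8 = 25.40 mm, b_i = 20.7 − 2×1.8 = 17.10 mm
Weak-axis I_min = (h_o·b_o³ − h_i·b_i³)/12 with b_o = 20.7, b_i = 17.10 mm (shorter outer/inner sides).
I_min = (29.0×20.7³ − 25.40×17.10³)/12 = 1.085×10^4 mm⁴
I = 1.085×10^-8 m⁴
At the buckling limit P_cr = P = 4.880×10^4 N
From P_cr = π²EI/(K·L)²:  L = (1/K)·√(π²EI/P_cr) = (1/0.7)·√(π²×6.86×10^10×1.085×10^-8/4.880×10^4)
L = 0.554 m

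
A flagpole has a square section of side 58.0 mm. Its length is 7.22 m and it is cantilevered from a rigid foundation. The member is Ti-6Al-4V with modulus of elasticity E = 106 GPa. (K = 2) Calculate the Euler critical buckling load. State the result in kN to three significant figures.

P_cr ≈ 4.73 kN

I = a⁴/12 = 58.0⁴/12 = 9.430×10^5 mm⁴
I = 9.430×10^5 mm⁴ = 9.430×10^-7 m⁴
Effective length L_e = K·L = 2 × 7.22 = 14.44 m
P_cr = π²EI / L_e² = π² × 106×10⁹ × 9.430×10^-7 / 14.44² = 4.732×10^3 N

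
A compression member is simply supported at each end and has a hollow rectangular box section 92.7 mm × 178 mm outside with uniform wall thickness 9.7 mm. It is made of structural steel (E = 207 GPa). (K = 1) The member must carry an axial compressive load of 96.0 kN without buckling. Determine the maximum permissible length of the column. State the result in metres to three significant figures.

L_max ≈ 11.9 m

Inner dimensions: h_i = 178 − 2×9.7 = 158.6 mm, b_i = 92.7 − 2×9.7 = 73.30 mm
Weak-axis I_min = (h_o·b_o³ − h_i·b_i³)/12 with b_o = 92.7, b_i = 73.30 mm (shorter outer/inner sides).
I_min = (178×92.7³ − 158.6×73.30³)/12 = 6.611×10^6 mm⁴
I = 6.611×10^-6 m⁴
At the buckling limit P_cr = P = 9.600×10^4 N
From P_cr = π²EI/(K·L)²:  L = (1/K)·√(π²EI/P_cr) = (1/1)·√(π²×2.07×10^11×6.611×10^-6/9.600×10^4)
L = 11.9 m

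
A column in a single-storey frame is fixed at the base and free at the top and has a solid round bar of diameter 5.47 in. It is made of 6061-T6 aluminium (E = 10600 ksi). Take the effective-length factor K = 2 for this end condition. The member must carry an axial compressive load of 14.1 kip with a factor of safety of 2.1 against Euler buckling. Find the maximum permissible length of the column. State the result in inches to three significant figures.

I = πd⁴/64 = π×5.47⁴/64 = 43.95 in⁴
Required critical load P_cr = n·P = 2.1 × 14.1 = 29.61 kip = 2.961×10^4 lb
From P_cr = π²EI/(K·L)²:  L = (1/K)·√(π²EI/P_cr) = (1/2)·√(π²×1.06×10^7×43.95/2.961×10^4)
L = 197 in

L_max ≈ 197 in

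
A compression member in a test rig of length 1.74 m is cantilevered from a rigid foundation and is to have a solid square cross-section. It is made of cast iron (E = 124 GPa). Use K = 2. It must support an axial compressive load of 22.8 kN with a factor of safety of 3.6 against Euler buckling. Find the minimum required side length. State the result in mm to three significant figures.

a ≈ 55.9 mm

Required P_cr = n·P = 3.6 × 22.8 = 82.08 kN
L_e = K·L = 2 × 1.74 = 3.480 m
Required I = P_cr·L_e²/(π²E) = 8.208×10^4 × 3.480² / (π² × 1.24×10^11) = 8.122×10^-7 m⁴
I_req = 8.122×10^5 mm⁴
Solid square: I = a⁴/12  ⇒  a = (12I)^(1/4) = (12×8.122×10^5)^(1/4) = 55.9 mm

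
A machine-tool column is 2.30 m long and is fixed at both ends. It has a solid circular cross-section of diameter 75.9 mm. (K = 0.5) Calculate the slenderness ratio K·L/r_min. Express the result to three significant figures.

I = πd⁴/64 = π×75.9⁴/64 = 1.629×10^6 mm⁴
A = 4.525×10^3 mm²;  r_min = √(I/A) = √(1.629×10^6/4.525×10^3) = 18.98 mm
L_e = K·L = 0.5 × 2.30 m = 1.150 m = 1150.0 mm
λ = L_e / r_min = 1150.0 / 18.98 = 60.6

λ ≈ 60.6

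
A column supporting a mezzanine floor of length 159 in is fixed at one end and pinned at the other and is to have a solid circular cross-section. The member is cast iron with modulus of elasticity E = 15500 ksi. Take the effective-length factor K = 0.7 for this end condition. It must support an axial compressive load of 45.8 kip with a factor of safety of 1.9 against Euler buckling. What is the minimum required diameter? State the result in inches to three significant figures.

Required P_cr = n·P = 1.9 × 45.8 = 87.02 kip
L_e = K·L = 0.7 × 159 = 111.3 in
Required I = P_cr·L_e²/(π²E) = 8.702×10^4 × 111.3² / (π² × 1.55×10^7) = 7.047 in⁴
Solid circle: I = πd⁴/64  ⇒  d = (64I/π)^(1/4) = (64×7.047/π)^(1/4) = 3.46 in

d ≈ 3.46 in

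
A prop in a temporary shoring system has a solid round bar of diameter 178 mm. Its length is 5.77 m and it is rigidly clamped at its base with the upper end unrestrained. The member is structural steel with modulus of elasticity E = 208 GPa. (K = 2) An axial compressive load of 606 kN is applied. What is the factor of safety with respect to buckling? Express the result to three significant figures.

I = πd⁴/64 = π×178⁴/64 = 4.928×10^7 mm⁴
I = 4.928×10^7 mm⁴ = 4.928×10^-5 m⁴
Effective length L_e = K·L = 2 × 5.77 = 11.54 m
P_cr = π²EI / L_e² = π² × 208×10⁹ × 4.928×10^-5 / 11.54² = 7.596×10^5 N
Factor of safety n = P_cr / P = 759.63 / 606 = 1.25

n ≈ 1.25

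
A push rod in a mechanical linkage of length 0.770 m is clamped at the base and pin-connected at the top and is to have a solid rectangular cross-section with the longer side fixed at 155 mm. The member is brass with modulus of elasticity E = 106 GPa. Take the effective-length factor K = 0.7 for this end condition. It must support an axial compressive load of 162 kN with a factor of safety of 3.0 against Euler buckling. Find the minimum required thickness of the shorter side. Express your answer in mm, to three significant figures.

b ≈ 21.9 mm

Required P_cr = n·P = 3.0 × 162 = 486.0 kN
L_e = K·L = 0.7 × 0.770 = 0.5390 m
Required I = P_cr·L_e²/(π²E) = 4.860×10^5 × 0.5390² / (π² × 1.06×10^11) = 1.350×10^-7 m⁴
I_req = 1.350×10^5 mm⁴
Rectangle, weak axis: I_min = h·b³/12 with h = 155 mm fixed  ⇒  b = (12I/h)^(1/3) = 21.9 mm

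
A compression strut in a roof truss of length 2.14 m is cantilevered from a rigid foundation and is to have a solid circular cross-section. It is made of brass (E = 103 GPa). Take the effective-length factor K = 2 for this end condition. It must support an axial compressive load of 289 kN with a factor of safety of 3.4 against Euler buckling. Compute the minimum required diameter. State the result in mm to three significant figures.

Required P_cr = n·P = 3.4 × 289 = 982.6 kN
L_e = K·L = 2 × 2.14 = 4.280 m
Required I = P_cr·L_e²/(π²E) = 9.826×10^5 × 4.280² / (π² × 1.03×10^11) = 1.771×10^-5 m⁴
I_req = 1.771×10^7 mm⁴
Solid circle: I = πd⁴/64  ⇒  d = (64I/π)^(1/4) = (64×1.771×10^7/π)^(1/4) = 138 mm

d ≈ 138 mm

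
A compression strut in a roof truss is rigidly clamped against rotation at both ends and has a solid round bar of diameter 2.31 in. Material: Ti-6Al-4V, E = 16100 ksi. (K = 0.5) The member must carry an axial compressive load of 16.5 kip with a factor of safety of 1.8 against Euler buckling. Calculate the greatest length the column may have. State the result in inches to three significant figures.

L_max ≈ 173 in

I = πd⁴/64 = π×2.31⁴/64 = 1.398 in⁴
Required critical load P_cr = n·P = 1.8 × 16.5 = 29.70 kip = 2.970×10^4 lb
From P_cr = π²EI/(K·L)²:  L = (1/K)·√(π²EI/P_cr) = (1/0.5)·√(π²×1.61×10^7×1.398/2.970×10^4)
L = 173 in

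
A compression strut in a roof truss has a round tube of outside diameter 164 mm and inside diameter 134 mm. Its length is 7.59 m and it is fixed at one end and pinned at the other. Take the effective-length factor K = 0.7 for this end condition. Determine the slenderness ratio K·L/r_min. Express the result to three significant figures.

λ ≈ 100

d_o = 164 mm, d_i = 134 mm
I = π(d_o⁴ − d_i⁴)/64 = π(164⁴ − 134.0⁴)/64 = 1.968×10^7 mm⁴
A = 7.021×10^3 mm²;  r_min = √(I/A) = √(1.968×10^7/7.021×10^3) = 52.95 mm
L_e = K·L = 0.7 × 7.59 m = 5.313 m = 5313.0 mm
λ = L_e / r_min = 5313.0 / 52.95 = 100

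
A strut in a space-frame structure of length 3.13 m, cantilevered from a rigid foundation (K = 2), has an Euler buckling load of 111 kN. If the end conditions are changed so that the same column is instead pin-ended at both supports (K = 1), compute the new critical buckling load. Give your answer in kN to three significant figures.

P_cr ≈ 444 kN

P_cr ∝ 1/K², so P_cr,new = P_cr,old × (K_old/K_new)² = 111 × (2/1)²
= 111 × 4.000 = 444 kN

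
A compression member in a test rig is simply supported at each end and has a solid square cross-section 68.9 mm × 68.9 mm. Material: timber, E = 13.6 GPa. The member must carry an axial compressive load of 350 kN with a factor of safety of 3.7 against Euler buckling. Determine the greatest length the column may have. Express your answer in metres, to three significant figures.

I = a⁴/12 = 68.9⁴/12 = 1.878×10^6 mm⁴
I = 1.878×10^-6 m⁴
Required critical load P_cr = n·P = 3.7 × 350 = 1295 kN = 1.295×10^6 N
From P_cr = π²EI/(K·L)²:  L = (1/K)·√(π²EI/P_cr) = (1/1)·√(π²×1.36×10^10×1.878×10^-6/1.295×10^6)
L = 0.441 m

L_max ≈ 0.441 m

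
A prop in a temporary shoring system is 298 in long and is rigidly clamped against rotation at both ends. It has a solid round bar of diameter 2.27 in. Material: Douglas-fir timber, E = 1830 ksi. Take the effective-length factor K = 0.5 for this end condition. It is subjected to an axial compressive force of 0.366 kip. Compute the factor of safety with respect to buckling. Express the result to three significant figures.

I = πd⁴/64 = π×2.27⁴/64 = 1.303 in⁴
Effective length L_e = K·L = 0.5 × 298 = 149.0 in
P_cr = π²EI / L_e² = π² × 1830×10³ × 1.303 / 149.0² = 1.060×10^3 lb
Factor of safety n = P_cr / P = 1.0604 / 0.366 = 2.90

n ≈ 2.90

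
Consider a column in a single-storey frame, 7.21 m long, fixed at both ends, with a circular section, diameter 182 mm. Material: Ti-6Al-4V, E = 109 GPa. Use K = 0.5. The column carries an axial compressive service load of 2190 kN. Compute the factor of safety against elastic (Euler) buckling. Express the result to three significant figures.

n ≈ 2.04

I = πd⁴/64 = π×182⁴/64 = 5.386×10^7 mm⁴
I = 5.386×10^7 mm⁴ = 5.386×10^-5 m⁴
Effective length L_e = K·L = 0.5 × 7.21 = 3.605 m
P_cr = π²EI / L_e² = π² × 109×10⁹ × 5.386×10^-5 / 3.605² = 4.458×10^6 N
Factor of safety n = P_cr / P = 4458.3 / 2190 = 2.04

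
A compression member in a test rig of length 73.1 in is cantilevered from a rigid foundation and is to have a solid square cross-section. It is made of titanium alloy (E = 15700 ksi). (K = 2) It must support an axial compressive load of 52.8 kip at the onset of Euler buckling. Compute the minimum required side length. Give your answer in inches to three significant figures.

a ≈ 3.06 in

L_e = K·L = 2 × 73.1 = 146.2 in
Required I = P_cr·L_e²/(π²E) = 5.280×10^4 × 146.2² / (π² × 1.57×10^7) = 7.283 in⁴
Solid square: I = a⁴/12  ⇒  a = (12I)^(1/4) = (12×7.283)^(1/4) = 3.06 in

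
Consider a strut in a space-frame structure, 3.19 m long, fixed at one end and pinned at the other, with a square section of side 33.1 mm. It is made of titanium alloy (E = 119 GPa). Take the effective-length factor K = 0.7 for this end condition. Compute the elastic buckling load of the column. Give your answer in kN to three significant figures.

P_cr ≈ 23.6 kN

I = a⁴/12 = 33.1⁴/12 = 1.000×10^5 mm⁴
I = 1.000×10^5 mm⁴ = 1.000×10^-7 m⁴
Effective length L_e = K·L = 0.7 × 3.19 = 2.233 m
P_cr = π²EI / L_e² = π² × 119×10⁹ × 1.000×10^-7 / 2.233² = 2.356×10^4 N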